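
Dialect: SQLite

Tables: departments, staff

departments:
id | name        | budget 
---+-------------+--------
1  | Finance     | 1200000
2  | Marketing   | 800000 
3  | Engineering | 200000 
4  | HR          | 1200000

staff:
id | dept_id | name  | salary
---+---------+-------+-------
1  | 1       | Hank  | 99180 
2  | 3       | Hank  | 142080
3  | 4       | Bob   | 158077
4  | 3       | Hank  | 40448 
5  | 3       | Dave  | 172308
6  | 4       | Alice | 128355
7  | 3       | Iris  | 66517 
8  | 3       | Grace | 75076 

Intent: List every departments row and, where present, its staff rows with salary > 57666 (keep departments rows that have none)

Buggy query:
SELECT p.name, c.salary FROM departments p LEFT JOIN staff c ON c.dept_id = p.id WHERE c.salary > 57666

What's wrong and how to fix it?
Bug: Filtering c.salary in WHERE discards the NULL rows produced by LEFT JOIN, turning it into an inner join

Fix: Put 'c.salary > 57666' in the JOIN's ON clause instead of WHERE

Corrected query:
SELECT p.name, c.salary FROM departments p LEFT JOIN staff c ON c.dept_id = p.id AND c.salary > 57666

Result:
name        | salary
------------+-------
Finance     | 99180 
Marketing   | NULL  
Engineering | 66517 
Engineering | 75076 
Engineering | 142080
Engineering | 172308
HR          | 128355
HR          | 158077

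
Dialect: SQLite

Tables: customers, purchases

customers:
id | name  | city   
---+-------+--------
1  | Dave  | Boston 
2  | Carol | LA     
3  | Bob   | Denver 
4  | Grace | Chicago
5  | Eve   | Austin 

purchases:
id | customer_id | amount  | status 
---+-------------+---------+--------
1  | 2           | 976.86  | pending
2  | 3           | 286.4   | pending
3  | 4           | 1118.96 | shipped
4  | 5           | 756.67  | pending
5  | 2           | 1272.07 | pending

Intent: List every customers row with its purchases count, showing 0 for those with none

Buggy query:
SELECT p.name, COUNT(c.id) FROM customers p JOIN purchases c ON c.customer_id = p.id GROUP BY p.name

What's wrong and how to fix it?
Bug: INNER JOIN drops customers rows that have no matching purchases rows

Fix: Switch to LEFT JOIN to retain unmatched parent rows

Corrected query:
SELECT p.name, COUNT(c.id) FROM customers p LEFT JOIN purchases c ON c.customer_id = p.id GROUP BY p.name

Result:
name  | COUNT(c.id)
------+------------
Bob   | 1          
Carol | 2          
Dave  | 0          
Eve   | 1          
Grace | 1          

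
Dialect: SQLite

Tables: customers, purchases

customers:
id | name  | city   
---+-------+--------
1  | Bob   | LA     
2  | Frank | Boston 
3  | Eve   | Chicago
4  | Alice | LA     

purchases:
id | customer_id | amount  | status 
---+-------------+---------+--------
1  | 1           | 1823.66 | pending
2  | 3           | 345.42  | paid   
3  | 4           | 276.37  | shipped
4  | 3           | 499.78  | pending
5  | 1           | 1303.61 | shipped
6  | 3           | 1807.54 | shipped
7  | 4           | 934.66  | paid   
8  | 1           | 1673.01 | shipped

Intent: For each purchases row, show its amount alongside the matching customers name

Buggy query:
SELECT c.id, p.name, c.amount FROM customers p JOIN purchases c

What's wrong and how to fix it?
Bug: JOIN with no ON clause produces a cartesian product; every purchases row pairs with every customers row

Fix: Specify the join condition linking the foreign key to the parent id

Corrected query:
SELECT c.id, p.name, c.amount FROM customers p JOIN purchases c ON c.customer_id = p.id

Result:
id | name  | amount 
---+-------+--------
1  | Bob   | 1823.66
2  | Eve   | 345.42 
3  | Alice | 276.37 
4  | Eve   | 499.78 
5  | Bob   | 1303.61
6  | Eve   | 1807.54
7  | Alice | 934.66 
8  | Bob   | 1673.01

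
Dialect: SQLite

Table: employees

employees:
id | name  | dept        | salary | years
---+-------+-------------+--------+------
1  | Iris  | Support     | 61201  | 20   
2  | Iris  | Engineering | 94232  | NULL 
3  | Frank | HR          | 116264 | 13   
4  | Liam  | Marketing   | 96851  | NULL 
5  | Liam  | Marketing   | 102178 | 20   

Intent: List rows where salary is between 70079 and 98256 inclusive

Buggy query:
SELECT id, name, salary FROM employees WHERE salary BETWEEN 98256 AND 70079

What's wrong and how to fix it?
Bug: BETWEEN expects the lower bound first; with 98256 AND 70079 the range is empty

Fix: Swap the bounds so the smaller value comes first

Corrected query:
SELECT id, name, salary FROM employees WHERE salary BETWEEN 70079 AND 98256

Result:
id | name | salary
---+------+-------
2  | Iris | 94232 
4  | Liam | 96851 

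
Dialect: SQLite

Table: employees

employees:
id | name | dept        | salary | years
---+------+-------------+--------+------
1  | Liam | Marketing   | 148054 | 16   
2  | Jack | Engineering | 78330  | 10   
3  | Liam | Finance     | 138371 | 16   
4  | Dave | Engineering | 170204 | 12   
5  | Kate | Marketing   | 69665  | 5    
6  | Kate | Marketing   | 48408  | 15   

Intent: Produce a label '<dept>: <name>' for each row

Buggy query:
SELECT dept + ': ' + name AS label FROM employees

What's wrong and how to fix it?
Bug: '+' is numeric addition; on text columns SQLite converts them to 0 instead of concatenating

Fix: Replace + with || to concatenate text

Corrected query:
SELECT dept || ': ' || name AS label FROM employees

Result:
label            
-----------------
Marketing: Liam  
Engineering: Jack
Finance: Liam    
Engineering: Dave
Marketing: Kate  
Marketing: Kate  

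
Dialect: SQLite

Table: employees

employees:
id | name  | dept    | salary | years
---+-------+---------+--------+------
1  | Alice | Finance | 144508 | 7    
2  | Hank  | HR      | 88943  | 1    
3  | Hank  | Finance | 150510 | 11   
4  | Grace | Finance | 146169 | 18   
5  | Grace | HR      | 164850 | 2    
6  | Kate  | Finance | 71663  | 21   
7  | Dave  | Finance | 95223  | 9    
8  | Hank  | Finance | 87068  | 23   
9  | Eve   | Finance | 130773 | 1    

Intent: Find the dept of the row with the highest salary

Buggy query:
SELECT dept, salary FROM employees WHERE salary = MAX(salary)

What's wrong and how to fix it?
Bug: WHERE is evaluated per row; an aggregate over the whole table isn't defined there

Fix: Use a subquery: WHERE salary = (SELECT MAX(salary) FROM employees)

Corrected query:
SELECT dept, salary FROM employees WHERE salary = (SELECT MAX(salary) FROM employees)

Result:
dept | salary
-----+-------
HR   | 164850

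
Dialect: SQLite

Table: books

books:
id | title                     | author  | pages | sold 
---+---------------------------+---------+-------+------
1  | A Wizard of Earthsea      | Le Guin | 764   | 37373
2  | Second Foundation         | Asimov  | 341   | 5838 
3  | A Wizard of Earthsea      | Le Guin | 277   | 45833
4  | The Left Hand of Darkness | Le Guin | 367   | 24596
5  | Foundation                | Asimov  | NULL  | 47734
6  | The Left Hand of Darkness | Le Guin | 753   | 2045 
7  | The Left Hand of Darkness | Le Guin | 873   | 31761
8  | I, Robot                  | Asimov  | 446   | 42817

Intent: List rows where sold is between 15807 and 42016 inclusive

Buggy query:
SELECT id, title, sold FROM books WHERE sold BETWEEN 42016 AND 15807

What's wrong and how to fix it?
Bug: The bounds are reversed; BETWEEN a AND b requires a <= b to match anything

Fix: Write BETWEEN 15807 AND 42016

Corrected query:
SELECT id, title, sold FROM books WHERE sold BETWEEN 15807 AND 42016

Result:
id | title                     | sold 
---+---------------------------+------
1  | A Wizard of Earthsea      | 37373
4  | The Left Hand of Darkness | 24596
7  | The Left Hand of Darkness | 31761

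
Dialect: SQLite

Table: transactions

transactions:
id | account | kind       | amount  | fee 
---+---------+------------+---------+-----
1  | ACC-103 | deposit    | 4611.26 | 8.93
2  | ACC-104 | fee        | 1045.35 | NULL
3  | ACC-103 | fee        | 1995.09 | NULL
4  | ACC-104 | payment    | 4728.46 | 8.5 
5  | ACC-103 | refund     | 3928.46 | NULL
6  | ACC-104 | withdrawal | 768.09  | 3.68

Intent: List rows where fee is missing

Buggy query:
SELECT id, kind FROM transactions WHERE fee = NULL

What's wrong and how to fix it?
Bug: Comparing to NULL with '=' never matches; NULL = NULL is unknown, not true

Fix: Use IS NULL to test for NULL

Corrected query:
SELECT id, kind FROM transactions WHERE fee IS NULL

Result:
id | kind  
---+-------
2  | fee   
3  | fee   
5  | refund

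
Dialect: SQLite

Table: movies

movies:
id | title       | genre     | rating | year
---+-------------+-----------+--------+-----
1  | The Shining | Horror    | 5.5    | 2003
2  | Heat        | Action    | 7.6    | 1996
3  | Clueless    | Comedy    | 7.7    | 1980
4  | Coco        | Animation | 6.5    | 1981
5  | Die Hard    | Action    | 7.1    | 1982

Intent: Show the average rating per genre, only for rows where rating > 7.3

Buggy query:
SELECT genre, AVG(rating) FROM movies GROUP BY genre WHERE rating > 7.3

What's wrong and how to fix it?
Bug: Row-level WHERE must come before GROUP BY in the clause order

Fix: Move the WHERE clause before GROUP BY

Corrected query:
SELECT genre, AVG(rating) FROM movies WHERE rating > 7.3 GROUP BY genre

Result:
genre  | AVG(rating)
-------+------------
Action | 7.6        
Comedy | 7.7        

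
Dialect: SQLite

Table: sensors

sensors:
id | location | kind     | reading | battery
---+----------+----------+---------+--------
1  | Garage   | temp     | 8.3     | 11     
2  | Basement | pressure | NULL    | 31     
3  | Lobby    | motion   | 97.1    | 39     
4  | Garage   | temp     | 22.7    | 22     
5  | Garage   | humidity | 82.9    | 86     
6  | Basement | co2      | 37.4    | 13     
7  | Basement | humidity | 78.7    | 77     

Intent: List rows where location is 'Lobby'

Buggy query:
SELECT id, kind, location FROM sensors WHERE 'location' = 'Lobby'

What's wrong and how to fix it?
Bug: 'location' in single quotes is a string literal, not the column; the comparison is literal-vs-literal and never true

Fix: Remove the quotes around the column name (or use double quotes for an identifier)

Corrected query:
SELECT id, kind, location FROM sensors WHERE location = 'Lobby'

Result:
id | kind   | location
---+--------+---------
3  | motion | Lobby   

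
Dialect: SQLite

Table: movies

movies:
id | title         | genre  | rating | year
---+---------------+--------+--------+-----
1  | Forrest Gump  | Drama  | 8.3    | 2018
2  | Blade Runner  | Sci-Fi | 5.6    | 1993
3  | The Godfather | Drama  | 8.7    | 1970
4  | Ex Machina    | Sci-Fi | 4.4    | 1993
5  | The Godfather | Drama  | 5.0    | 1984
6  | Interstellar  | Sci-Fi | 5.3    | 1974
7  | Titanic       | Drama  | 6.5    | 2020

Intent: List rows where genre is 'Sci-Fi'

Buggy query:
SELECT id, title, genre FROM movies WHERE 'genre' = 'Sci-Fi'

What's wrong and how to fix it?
Bug: 'genre' in single quotes is a string literal, not the column; the comparison is literal-vs-literal and never true

Fix: Remove the quotes around the column name (or use double quotes for an identifier)

Corrected query:
SELECT id, title, genre FROM movies WHERE genre = 'Sci-Fi'

Result:
id | title        | genre 
---+--------------+-------
2  | Blade Runner | Sci-Fi
4  | Ex Machina   | Sci-Fi
6  | Interstellar | Sci-Fi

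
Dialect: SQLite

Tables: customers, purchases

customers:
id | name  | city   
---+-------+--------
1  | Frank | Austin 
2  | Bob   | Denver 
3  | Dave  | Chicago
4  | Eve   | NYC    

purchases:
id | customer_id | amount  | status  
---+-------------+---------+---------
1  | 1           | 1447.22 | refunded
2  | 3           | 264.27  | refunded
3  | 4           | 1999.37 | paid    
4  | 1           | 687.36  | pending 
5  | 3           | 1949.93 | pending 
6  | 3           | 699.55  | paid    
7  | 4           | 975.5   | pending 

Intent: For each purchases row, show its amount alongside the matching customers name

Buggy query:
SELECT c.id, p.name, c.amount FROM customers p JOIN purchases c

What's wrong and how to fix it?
Bug: JOIN with no ON clause produces a cartesian product; every purchases row pairs with every customers row

Fix: Specify the join condition linking the foreign key to the parent id

Corrected query:
SELECT c.id, p.name, c.amount FROM customers p JOIN purchases c ON c.customer_id = p.id

Result:
id | name  | amount 
---+-------+--------
1  | Frank | 1447.22
2  | Dave  | 264.27 
3  | Eve   | 1999.37
4  | Frank | 687.36 
5  | Dave  | 1949.93
6  | Dave  | 699.55 
7  | Eve   | 975.5  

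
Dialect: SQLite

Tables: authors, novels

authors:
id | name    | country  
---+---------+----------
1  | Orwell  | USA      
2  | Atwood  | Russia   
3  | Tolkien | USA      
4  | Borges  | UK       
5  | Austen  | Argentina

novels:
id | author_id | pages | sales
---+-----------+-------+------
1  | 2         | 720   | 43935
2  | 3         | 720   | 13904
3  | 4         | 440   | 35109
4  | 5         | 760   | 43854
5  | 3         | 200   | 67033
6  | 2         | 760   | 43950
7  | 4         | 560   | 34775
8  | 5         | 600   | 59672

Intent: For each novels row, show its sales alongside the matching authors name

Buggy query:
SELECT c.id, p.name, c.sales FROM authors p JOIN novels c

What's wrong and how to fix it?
Bug: Missing join condition: each novels row is matched to all authors rows instead of just its own

Fix: Specify the join condition linking the foreign key to the parent id

Corrected query:
SELECT c.id, p.name, c.sales FROM authors p JOIN novels c ON c.author_id = p.id

Result:
id | name    | sales
---+---------+------
1  | Atwood  | 43935
2  | Tolkien | 13904
3  | Borges  | 35109
4  | Austen  | 43854
5  | Tolkien | 67033
6  | Atwood  | 43950
7  | Borges  | 34775
8  | Austen  | 59672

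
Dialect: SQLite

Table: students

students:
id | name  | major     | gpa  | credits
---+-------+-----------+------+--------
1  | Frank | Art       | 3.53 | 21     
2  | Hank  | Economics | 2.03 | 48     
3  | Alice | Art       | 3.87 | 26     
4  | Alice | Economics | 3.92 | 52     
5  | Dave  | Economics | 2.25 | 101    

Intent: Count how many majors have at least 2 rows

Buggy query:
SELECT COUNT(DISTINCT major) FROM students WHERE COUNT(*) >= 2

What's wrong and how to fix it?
Bug: COUNT(*) cannot appear in WHERE; the per-group count doesn't exist yet

Fix: Group first with HAVING COUNT(*) >= 2, then COUNT the resulting groups

Corrected query:
SELECT COUNT(*) FROM (SELECT major FROM students GROUP BY major HAVING COUNT(*) >= 2)

Result:
COUNT(*)
--------
2       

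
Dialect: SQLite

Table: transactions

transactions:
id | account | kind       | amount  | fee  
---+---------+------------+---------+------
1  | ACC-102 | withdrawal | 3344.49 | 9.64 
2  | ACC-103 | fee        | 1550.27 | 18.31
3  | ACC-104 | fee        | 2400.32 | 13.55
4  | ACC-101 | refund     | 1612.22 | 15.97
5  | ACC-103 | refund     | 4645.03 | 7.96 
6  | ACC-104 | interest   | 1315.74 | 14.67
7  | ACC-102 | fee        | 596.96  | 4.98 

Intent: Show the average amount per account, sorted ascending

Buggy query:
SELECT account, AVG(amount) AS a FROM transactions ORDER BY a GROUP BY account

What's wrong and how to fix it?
Bug: GROUP BY must precede ORDER BY

Fix: Move ORDER BY to the end, after GROUP BY

Corrected query:
SELECT account, AVG(amount) AS a FROM transactions GROUP BY account ORDER BY a

Result:
account | a       
--------+---------
ACC-101 | 1612.22 
ACC-104 | 1858.03 
ACC-102 | 1970.725
ACC-103 | 3097.65 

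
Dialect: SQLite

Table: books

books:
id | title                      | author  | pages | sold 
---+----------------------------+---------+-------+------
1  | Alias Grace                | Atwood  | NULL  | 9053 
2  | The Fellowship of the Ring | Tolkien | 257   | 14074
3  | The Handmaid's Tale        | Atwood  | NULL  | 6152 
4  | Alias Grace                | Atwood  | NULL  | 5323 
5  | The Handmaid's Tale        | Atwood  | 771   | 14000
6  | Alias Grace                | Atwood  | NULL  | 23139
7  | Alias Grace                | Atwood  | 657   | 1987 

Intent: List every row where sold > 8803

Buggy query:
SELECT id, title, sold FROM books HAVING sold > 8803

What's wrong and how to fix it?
Bug: This is a non-aggregate query (no GROUP BY, no aggregates), so in SQLite the HAVING clause is invalid here; a row-level condition belongs in WHERE

Fix: Use WHERE for row-level filtering

Corrected query:
SELECT id, title, sold FROM books WHERE sold > 8803

Result:
id | title                      | sold 
---+----------------------------+------
1  | Alias Grace                | 9053 
2  | The Fellowship of the Ring | 14074
5  | The Handmaid's Tale        | 14000
6  | Alias Grace                | 23139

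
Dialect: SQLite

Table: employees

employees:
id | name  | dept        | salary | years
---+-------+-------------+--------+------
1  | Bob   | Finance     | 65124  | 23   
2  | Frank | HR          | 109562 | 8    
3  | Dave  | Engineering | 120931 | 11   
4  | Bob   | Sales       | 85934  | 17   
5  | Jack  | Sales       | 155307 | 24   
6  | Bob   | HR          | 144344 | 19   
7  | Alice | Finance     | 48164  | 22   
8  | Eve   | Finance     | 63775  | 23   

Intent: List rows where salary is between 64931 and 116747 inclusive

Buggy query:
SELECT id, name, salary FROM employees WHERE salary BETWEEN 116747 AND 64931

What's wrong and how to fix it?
Bug: BETWEEN expects the lower bound first; with 116747 AND 64931 the range is empty

Fix: Swap the bounds so the smaller value comes first

Corrected query:
SELECT id, name, salary FROM employees WHERE salary BETWEEN 64931 AND 116747

Result:
id | name  | salary
---+-------+-------
1  | Bob   | 65124 
2  | Frank | 109562
4  | Bob   | 85934 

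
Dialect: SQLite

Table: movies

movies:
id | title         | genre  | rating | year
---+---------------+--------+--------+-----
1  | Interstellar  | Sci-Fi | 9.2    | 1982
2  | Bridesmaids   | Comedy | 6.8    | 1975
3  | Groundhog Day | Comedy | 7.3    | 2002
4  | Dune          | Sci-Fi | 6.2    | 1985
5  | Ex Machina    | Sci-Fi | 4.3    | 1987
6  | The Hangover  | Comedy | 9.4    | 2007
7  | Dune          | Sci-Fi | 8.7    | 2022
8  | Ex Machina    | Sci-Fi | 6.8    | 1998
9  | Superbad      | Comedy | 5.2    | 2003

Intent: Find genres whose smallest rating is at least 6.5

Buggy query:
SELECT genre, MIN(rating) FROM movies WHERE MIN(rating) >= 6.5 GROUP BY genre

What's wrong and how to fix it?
Bug: Aggregates like MIN are computed per group after WHERE runs

Fix: Replace WHERE with HAVING after the GROUP BY

Corrected query:
SELECT genre, MIN(rating) FROM movies GROUP BY genre HAVING MIN(rating) >= 6.5

Result:
(no rows)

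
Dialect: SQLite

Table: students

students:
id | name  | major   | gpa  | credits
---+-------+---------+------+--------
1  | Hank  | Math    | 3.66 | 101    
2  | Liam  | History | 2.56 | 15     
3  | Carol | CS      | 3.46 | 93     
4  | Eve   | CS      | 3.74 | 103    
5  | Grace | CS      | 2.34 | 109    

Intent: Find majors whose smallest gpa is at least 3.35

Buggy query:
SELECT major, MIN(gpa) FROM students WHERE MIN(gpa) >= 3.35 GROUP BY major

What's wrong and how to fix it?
Bug: MIN() in WHERE is a misuse of aggregate

Fix: Use HAVING for the per-group MIN condition

Corrected query:
SELECT major, MIN(gpa) FROM students GROUP BY major HAVING MIN(gpa) >= 3.35

Result:
major | MIN(gpa)
------+---------
Math  | 3.66    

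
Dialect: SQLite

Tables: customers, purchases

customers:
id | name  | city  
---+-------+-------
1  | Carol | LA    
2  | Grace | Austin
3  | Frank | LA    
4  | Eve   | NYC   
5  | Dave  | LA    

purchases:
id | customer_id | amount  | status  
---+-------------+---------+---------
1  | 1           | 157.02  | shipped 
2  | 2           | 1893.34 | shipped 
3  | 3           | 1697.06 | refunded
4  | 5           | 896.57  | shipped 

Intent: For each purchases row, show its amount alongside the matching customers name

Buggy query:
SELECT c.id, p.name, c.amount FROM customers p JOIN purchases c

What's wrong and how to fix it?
Bug: JOIN with no ON clause produces a cartesian product; every purchases row pairs with every customers row

Fix: Specify the join condition linking the foreign key to the parent id

Corrected query:
SELECT c.id, p.name, c.amount FROM customers p JOIN purchases c ON c.customer_id = p.id

Result:
id | name  | amount 
---+-------+--------
1  | Carol | 157.02 
2  | Grace | 1893.34
3  | Frank | 1697.06
4  | Dave  | 896.57 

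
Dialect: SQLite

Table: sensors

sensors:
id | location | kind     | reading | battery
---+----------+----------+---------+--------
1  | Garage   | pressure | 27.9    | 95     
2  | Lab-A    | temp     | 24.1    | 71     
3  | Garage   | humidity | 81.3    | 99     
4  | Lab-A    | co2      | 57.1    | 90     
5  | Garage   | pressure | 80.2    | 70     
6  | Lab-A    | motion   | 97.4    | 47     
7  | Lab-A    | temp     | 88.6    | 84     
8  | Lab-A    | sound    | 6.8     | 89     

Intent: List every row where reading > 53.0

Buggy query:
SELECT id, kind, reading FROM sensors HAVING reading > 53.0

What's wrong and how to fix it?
Bug: This is a non-aggregate query (no GROUP BY, no aggregates), so in SQLite the HAVING clause is invalid here; a row-level condition belongs in WHERE

Fix: Replace HAVING with WHERE since the condition applies to individual rows

Corrected query:
SELECT id, kind, reading FROM sensors WHERE reading > 53.0

Result:
id | kind     | reading
---+----------+--------
3  | humidity | 81.3   
4  | co2      | 57.1   
5  | pressure | 80.2   
6  | motion   | 97.4   
7  | temp     | 88.6   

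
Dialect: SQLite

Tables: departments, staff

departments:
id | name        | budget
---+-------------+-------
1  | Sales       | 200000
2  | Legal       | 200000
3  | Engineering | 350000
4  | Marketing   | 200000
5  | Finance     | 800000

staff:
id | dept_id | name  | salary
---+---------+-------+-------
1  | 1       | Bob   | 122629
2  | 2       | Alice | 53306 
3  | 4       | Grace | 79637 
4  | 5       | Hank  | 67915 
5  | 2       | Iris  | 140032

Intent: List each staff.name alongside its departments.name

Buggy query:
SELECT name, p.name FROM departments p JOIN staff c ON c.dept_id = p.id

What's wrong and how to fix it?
Bug: Both tables have a 'name' column; the unqualified reference is ambiguous

Fix: Qualify the column with its table alias (c.name)

Corrected query:
SELECT c.name, p.name FROM departments p JOIN staff c ON c.dept_id = p.id

Result:
name  | name     
------+----------
Bob   | Sales    
Alice | Legal    
Grace | Marketing
Hank  | Finance  
Iris  | Legal    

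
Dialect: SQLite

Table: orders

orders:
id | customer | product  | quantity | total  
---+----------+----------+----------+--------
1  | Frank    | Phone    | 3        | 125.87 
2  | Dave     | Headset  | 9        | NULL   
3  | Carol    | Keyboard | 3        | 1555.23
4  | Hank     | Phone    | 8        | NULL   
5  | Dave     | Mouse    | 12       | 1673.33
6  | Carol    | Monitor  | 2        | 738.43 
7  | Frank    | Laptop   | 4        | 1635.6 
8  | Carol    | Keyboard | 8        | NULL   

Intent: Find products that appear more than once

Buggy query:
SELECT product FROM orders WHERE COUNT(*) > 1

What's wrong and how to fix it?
Bug: WHERE can't reference COUNT(*); aggregates are computed after WHERE

Fix: GROUP BY product, then filter groups with HAVING COUNT(*) > 1

Corrected query:
SELECT product FROM orders GROUP BY product HAVING COUNT(*) > 1

Result:
product 
--------
Keyboard
Phone   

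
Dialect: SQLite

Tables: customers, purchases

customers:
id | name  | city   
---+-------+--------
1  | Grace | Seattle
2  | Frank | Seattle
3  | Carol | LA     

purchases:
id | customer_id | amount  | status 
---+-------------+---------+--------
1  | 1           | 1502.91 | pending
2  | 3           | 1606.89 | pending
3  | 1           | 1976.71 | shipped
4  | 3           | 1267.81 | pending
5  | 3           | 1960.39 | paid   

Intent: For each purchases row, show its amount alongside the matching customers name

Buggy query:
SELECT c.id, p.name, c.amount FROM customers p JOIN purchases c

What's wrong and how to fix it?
Bug: Missing join condition: each purchases row is matched to all customers rows instead of just its own

Fix: Add ON c.customer_id = p.id to the JOIN

Corrected query:
SELECT c.id, p.name, c.amount FROM customers p JOIN purchases c ON c.customer_id = p.id

Result:
id | name  | amount 
---+-------+--------
1  | Grace | 1502.91
2  | Carol | 1606.89
3  | Grace | 1976.71
4  | Carol | 1267.81
5  | Carol | 1960.39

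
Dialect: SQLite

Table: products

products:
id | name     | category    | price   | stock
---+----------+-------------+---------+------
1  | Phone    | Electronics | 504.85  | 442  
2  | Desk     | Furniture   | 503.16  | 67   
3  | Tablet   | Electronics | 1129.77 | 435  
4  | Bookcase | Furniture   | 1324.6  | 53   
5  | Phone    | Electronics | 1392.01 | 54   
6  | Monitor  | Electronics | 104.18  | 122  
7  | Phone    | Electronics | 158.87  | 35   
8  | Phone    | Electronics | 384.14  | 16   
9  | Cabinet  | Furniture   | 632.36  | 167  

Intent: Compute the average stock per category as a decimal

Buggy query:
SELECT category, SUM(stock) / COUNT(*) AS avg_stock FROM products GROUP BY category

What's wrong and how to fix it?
Bug: SUM(stock) and COUNT(*) are both integers; the division truncates the fractional part

Fix: Multiply by 1.0 (or CAST to REAL) to force floating-point division

Corrected query:
SELECT category, SUM(stock) * 1.0 / COUNT(*) AS avg_stock FROM products GROUP BY category

Result:
category    | avg_stock
------------+----------
Electronics | 184      
Furniture   | 95.666667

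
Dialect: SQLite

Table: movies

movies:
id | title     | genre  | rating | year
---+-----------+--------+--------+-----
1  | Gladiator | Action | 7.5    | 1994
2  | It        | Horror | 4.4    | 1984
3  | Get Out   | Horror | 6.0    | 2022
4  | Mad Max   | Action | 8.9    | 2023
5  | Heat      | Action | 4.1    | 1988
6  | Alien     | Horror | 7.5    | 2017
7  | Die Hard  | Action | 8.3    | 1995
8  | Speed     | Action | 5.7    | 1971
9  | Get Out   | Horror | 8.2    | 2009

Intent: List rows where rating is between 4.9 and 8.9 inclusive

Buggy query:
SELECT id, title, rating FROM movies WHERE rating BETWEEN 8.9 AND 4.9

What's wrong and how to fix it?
Bug: BETWEEN expects the lower bound first; with 8.9 AND 4.9 the range is empty

Fix: Write BETWEEN 4.9 AND 8.9

Corrected query:
SELECT id, title, rating FROM movies WHERE rating BETWEEN 4.9 AND 8.9

Result:
id | title     | rating
---+-----------+-------
1  | Gladiator | 7.5   
3  | Get Out   | 6     
4  | Mad Max   | 8.9   
6  | Alien     | 7.5   
7  | Die Hard  | 8.3   
8  | Speed     | 5.7   
9  | Get Out   | 8.2   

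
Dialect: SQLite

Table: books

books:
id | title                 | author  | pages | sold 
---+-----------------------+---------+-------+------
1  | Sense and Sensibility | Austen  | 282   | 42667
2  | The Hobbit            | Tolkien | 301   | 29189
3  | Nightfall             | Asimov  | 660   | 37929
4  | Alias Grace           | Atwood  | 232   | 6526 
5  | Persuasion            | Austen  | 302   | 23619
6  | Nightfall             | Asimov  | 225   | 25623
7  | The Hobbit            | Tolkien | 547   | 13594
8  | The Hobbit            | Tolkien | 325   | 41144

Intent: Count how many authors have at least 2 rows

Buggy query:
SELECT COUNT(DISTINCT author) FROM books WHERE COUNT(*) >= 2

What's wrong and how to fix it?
Bug: COUNT(*) cannot appear in WHERE; the per-group count doesn't exist yet

Fix: Group first with HAVING COUNT(*) >= 2, then COUNT the resulting groups

Corrected query:
SELECT COUNT(*) FROM (SELECT author FROM books GROUP BY author HAVING COUNT(*) >= 2)

Result:
COUNT(*)
--------
3       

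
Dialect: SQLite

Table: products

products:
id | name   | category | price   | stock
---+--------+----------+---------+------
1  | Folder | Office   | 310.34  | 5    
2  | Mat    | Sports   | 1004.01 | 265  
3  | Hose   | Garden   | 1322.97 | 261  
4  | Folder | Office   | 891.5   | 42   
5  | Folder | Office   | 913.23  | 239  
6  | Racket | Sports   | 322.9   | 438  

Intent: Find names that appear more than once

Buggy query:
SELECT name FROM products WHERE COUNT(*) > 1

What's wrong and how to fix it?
Bug: WHERE can't reference COUNT(*); aggregates are computed after WHERE

Fix: Group first, then use HAVING for the count condition

Corrected query:
SELECT name FROM products GROUP BY name HAVING COUNT(*) > 1

Result:
name  
------
Folder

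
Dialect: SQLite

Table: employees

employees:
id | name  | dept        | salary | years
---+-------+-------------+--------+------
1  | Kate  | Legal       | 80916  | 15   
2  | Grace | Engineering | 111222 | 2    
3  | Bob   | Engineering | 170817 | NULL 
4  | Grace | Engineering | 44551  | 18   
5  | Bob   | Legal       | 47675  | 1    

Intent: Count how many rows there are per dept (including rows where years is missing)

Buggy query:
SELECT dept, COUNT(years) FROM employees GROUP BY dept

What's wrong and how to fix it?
Bug: COUNT(years) skips NULLs, so groups with missing years are undercounted

Fix: Use COUNT(*) to count all rows regardless of NULL

Corrected query:
SELECT dept, COUNT(*) FROM employees GROUP BY dept

Result:
dept        | COUNT(*)
------------+---------
Engineering | 3       
Legal       | 2       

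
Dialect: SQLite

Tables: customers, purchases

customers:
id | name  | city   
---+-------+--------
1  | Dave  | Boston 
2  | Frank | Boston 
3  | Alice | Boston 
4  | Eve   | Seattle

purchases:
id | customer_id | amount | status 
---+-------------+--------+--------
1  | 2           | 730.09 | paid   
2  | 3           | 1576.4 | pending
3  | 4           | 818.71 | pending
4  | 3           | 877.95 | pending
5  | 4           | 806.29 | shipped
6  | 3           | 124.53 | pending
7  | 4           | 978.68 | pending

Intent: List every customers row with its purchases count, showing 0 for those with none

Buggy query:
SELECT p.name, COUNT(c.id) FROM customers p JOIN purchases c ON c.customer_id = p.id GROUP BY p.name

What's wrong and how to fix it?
Bug: INNER JOIN drops customers rows that have no matching purchases rows

Fix: Switch to LEFT JOIN to retain unmatched parent rows

Corrected query:
SELECT p.name, COUNT(c.id) FROM customers p LEFT JOIN purchases c ON c.customer_id = p.id GROUP BY p.name

Result:
name  | COUNT(c.id)
------+------------
Alice | 3          
Dave  | 0          
Eve   | 3          
Frank | 1          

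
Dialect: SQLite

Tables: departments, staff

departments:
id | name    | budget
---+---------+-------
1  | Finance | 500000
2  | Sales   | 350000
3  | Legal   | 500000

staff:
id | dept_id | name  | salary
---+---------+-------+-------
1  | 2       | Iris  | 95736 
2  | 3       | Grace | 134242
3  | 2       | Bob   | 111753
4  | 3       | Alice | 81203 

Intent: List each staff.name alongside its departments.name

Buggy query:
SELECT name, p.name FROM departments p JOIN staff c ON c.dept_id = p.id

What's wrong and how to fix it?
Bug: Both tables have a 'name' column; the unqualified reference is ambiguous

Fix: Prefix ambiguous columns with the table alias

Corrected query:
SELECT c.name, p.name FROM departments p JOIN staff c ON c.dept_id = p.id

Result:
name  | name 
------+------
Iris  | Sales
Grace | Legal
Bob   | Sales
Alice | Legal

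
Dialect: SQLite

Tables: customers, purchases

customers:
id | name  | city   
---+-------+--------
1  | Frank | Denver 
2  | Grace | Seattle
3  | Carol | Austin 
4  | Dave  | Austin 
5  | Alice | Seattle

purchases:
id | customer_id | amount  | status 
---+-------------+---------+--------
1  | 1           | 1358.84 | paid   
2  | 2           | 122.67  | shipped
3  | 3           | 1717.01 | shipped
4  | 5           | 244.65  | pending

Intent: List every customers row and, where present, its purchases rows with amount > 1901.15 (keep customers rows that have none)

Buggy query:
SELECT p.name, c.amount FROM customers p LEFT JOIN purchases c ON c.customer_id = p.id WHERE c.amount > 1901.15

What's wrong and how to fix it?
Bug: Filtering c.amount in WHERE discards the NULL rows produced by LEFT JOIN, turning it into an inner join

Fix: Put 'c.amount > 1901.15' in the JOIN's ON clause instead of WHERE

Corrected query:
SELECT p.name, c.amount FROM customers p LEFT JOIN purchases c ON c.customer_id = p.id AND c.amount > 1901.15

Result:
name  | amount
------+-------
Frank | NULL  
Grace | NULL  
Carol | NULL  
Dave  | NULL  
Alice | NULL  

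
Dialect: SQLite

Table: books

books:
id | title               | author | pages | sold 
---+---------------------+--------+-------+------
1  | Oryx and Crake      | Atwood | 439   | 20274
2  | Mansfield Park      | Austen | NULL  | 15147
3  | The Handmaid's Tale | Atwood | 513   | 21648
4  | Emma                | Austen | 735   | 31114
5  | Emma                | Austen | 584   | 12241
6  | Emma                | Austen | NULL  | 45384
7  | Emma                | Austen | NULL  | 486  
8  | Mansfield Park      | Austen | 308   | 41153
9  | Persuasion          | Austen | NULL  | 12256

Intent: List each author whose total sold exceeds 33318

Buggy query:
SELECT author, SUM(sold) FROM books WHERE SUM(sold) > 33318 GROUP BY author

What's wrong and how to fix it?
Bug: SUM(sold) is an aggregate, but WHERE filters rows before aggregation

Fix: Move the aggregate condition to a HAVING clause

Corrected query:
SELECT author, SUM(sold) FROM books GROUP BY author HAVING SUM(sold) > 33318

Result:
author | SUM(sold)
-------+----------
Atwood | 41922    
Austen | 157781   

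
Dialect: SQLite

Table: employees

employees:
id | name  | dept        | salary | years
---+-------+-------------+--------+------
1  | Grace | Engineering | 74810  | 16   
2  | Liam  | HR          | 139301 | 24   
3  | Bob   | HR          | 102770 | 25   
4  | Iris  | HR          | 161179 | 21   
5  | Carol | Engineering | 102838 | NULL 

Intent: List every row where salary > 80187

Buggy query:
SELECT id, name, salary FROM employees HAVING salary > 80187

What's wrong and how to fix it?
Bug: This is a non-aggregate query (no GROUP BY, no aggregates), so in SQLite the HAVING clause is invalid here; a row-level condition belongs in WHERE

Fix: Replace HAVING with WHERE since the condition applies to individual rows

Corrected query:
SELECT id, name, salary FROM employees WHERE salary > 80187

Result:
id | name  | salary
---+-------+-------
2  | Liam  | 139301
3  | Bob   | 102770
4  | Iris  | 161179
5  | Carol | 102838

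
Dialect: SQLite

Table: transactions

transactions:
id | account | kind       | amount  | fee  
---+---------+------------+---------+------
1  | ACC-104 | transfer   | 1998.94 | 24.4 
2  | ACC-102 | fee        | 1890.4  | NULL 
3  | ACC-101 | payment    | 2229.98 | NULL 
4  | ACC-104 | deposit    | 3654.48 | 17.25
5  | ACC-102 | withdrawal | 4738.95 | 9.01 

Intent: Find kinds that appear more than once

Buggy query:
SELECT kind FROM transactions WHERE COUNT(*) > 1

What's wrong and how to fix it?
Bug: WHERE can't reference COUNT(*); aggregates are computed after WHERE

Fix: Group first, then use HAVING for the count condition

Corrected query:
SELECT kind FROM transactions GROUP BY kind HAVING COUNT(*) > 1

Result:
(no rows)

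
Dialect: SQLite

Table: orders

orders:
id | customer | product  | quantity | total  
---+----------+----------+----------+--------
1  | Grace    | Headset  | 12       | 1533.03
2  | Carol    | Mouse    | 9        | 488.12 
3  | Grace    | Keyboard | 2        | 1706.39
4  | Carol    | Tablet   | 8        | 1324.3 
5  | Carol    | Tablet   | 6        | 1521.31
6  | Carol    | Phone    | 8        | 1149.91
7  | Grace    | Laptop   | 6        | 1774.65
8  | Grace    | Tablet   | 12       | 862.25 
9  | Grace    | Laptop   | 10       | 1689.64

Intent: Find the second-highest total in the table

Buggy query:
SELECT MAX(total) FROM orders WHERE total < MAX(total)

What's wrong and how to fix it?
Bug: MAX(total) on the right of the comparison is an aggregate-in-WHERE error

Fix: Put the inner MAX in a scalar subquery

Corrected query:
SELECT MAX(total) FROM orders WHERE total < (SELECT MAX(total) FROM orders)

Result:
MAX(total)
----------
1706.39   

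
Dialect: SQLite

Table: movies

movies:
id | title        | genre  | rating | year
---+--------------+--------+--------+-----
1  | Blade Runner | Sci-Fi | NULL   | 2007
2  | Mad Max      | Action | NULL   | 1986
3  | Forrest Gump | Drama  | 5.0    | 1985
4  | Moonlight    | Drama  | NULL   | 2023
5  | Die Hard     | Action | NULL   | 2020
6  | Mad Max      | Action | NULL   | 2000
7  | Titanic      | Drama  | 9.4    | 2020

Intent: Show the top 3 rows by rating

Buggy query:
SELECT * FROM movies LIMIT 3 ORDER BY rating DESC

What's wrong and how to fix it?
Bug: LIMIT must come after ORDER BY

Fix: Sort with ORDER BY, then apply LIMIT

Corrected query:
SELECT * FROM movies ORDER BY rating DESC LIMIT 3

Result:
id | title        | genre  | rating | year
---+--------------+--------+--------+-----
7  | Titanic      | Drama  | 9.4    | 2020
3  | Forrest Gump | Drama  | 5      | 1985
1  | Blade Runner | Sci-Fi | NULL   | 2007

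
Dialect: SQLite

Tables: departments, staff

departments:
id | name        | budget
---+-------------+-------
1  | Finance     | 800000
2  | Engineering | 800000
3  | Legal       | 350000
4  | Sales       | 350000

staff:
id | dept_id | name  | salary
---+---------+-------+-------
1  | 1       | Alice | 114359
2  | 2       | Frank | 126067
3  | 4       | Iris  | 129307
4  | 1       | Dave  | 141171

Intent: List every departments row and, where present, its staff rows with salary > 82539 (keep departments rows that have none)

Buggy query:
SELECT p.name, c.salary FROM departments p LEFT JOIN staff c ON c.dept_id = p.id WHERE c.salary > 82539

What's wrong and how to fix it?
Bug: A WHERE condition on the right-hand table after LEFT JOIN drops unmatched parents

Fix: Put 'c.salary > 82539' in the JOIN's ON clause instead of WHERE

Corrected query:
SELECT p.name, c.salary FROM departments p LEFT JOIN staff c ON c.dept_id = p.id AND c.salary > 82539

Result:
name        | salary
------------+-------
Finance     | 114359
Finance     | 141171
Engineering | 126067
Legal       | NULL  
Sales       | 129307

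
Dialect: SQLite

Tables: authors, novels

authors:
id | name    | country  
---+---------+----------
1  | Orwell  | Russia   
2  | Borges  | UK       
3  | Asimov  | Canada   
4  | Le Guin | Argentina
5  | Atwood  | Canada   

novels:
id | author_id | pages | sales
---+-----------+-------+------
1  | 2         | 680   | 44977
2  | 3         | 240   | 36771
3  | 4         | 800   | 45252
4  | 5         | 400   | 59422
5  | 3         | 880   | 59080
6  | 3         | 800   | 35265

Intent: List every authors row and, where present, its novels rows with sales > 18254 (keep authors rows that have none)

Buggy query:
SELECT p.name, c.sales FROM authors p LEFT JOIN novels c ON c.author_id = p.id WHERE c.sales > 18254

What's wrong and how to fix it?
Bug: Filtering c.sales in WHERE discards the NULL rows produced by LEFT JOIN, turning it into an inner join

Fix: Put 'c.sales > 18254' in the JOIN's ON clause instead of WHERE

Corrected query:
SELECT p.name, c.sales FROM authors p LEFT JOIN novels c ON c.author_id = p.id AND c.sales > 18254

Result:
name    | sales
--------+------
Orwell  | NULL 
Borges  | 44977
Asimov  | 35265
Asimov  | 36771
Asimov  | 59080
Le Guin | 45252
Atwood  | 59422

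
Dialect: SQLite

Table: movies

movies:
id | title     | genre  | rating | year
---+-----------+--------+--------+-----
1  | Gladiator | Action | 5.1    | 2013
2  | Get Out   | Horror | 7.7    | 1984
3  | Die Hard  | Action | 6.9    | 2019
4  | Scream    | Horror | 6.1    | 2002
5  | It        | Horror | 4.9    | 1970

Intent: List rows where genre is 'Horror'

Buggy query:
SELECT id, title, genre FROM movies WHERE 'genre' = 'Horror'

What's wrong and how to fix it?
Bug: Single quotes denote string literals in SQL; the column name is being compared as a constant string

Fix: Reference the column as genre without single quotes

Corrected query:
SELECT id, title, genre FROM movies WHERE genre = 'Horror'

Result:
id | title   | genre 
---+---------+-------
2  | Get Out | Horror
4  | Scream  | Horror
5  | It      | Horror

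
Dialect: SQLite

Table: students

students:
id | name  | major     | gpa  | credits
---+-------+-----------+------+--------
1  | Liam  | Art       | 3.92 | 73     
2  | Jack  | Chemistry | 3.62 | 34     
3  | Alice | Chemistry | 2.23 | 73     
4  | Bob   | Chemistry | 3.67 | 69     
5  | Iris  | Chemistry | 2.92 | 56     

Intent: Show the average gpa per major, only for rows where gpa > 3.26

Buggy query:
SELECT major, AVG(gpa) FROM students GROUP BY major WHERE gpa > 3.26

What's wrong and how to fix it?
Bug: WHERE cannot follow GROUP BY

Fix: Move the WHERE clause before GROUP BY

Corrected query:
SELECT major, AVG(gpa) FROM students WHERE gpa > 3.26 GROUP BY major

Result:
major     | AVG(gpa)
----------+---------
Art       | 3.92    
Chemistry | 3.645   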